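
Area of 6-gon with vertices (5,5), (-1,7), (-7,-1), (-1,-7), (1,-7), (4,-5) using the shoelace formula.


sum(xi*y_{i+1}) = 5*7 - 1*(-1) - 7*(-7) - 1*(-7) + 1*(-5) + 4*5 = 107
sum(yi*x_{i+1}) = 5*(-1) + 7*(-7) - 1*(-1) - 7*1 - 7*4 - 5*5 = -113
Area = |107 + 113|/2 = 220/2 = 110.0000

110.0000 sq units


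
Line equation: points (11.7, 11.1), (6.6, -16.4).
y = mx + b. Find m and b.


m = (-27.5)/(-5.1) = 5.3922
b = y1 - m*x1 = 11.1 - (-27.5*11.7)/(-5.1) = 11.1 - 63.0882 = -51.9882

y = 5.3922x - 51.9882


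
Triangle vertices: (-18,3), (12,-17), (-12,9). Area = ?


-18*(-17-9) = 468
12*(9-3) = 72
-12*(3+ 17) = -240
sum = 300
Area = |300|/2 = 150.0000

150.0000 sq units


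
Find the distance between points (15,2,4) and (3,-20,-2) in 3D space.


dx=-12, dy=-22, dz=-6
d = sqrt(144+484+36) = sqrt(664) = 25.7682

25.7682


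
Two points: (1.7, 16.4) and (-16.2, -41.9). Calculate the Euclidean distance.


dx = -16.2 - 1.7 = -17.9
dy = -41.9 - 16.4 = -58.3
d = sqrt(320.41 + 3398.89) = sqrt(3719.3) = 60.9861

60.9861


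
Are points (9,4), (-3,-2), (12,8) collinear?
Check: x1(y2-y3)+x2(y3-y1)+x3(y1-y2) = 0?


9*(-2-8) - 3*(8-4) + 12*(4+ 2)
= -90 - 12 + 72 = -30

No, not collinear (determinant = -30)


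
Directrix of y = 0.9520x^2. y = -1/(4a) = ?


a = 0.9520
1/(4a) = 0.2626
directrix: y = -0.2626 = -0.2626

y = -0.2626


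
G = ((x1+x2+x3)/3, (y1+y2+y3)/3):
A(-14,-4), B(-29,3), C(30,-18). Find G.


Gx = (-14- 29+30)/3 = -13/3 = -4.3333
Gy = (-4+3- 18)/3 = -19/3 = -6.3333

G = (-4.3333, -6.3333)


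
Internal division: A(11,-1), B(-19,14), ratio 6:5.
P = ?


Px = (6*(-19) + 5*11)/11 = -59/11 = -5.3636
Py = (6*14 + 5*(-1))/11 = 79/11 = 7.1818

P = (-5.3636, 7.1818)


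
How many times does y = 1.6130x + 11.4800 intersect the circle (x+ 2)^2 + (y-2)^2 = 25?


Substitute y = 1.6130x + 11.4800: (x+ 2)^2 + (1.6130x+11.4800-2)^2 = 25
Expand to Ax^2 + Bx + C = 0, where b-k = 9.48
A = 1+m^2 = 3.601769
B = 2(m(b-k) - h) = 2(1.6130*9.48 + 2) = 34.58248
C = h^2 + (b-k)^2 - r^2 = 4 + 89.8704 - 25 = 68.8704
disc = B^2-4AC = 1195.9479 - 992.2211 = 203.7268
disc > 0

2 intersection points


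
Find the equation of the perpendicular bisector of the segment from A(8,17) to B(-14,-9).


Midpoint = (-3, 4)
Slope of AB = dy/dx = -26/(-22) = 1.1818
Perp slope = -dx/dy = -22/26 = -0.8462
b = My - (perp slope)*Mx = 4 + (-22*(-3))/(-26) = 4 - 2.5385 = 1.4615

y = -0.8462x + 1.4615


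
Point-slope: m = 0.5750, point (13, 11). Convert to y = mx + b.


y - 11 = 0.5750(x - 13)
y = 0.5750x + 11 - 0.5750*13
y = 0.5750x + 3.5250

y = 0.5750x + 3.5250


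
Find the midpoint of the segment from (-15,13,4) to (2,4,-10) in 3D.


Mx = (-15+2)/2 = -6.5000
My = (13+4)/2 = 8.5000
Mz = (4- 10)/2 = -3.0000

M = (-6.5000, 8.5000, -3.0000)


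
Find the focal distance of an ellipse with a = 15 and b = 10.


c^2 = 15^2 - 10^2 = 225 - 100 = 125
c = sqrt(125) = 11.1803

c = 11.1803


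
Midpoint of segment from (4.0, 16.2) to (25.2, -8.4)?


Mx = (4.0 + 25.2)/2 = 29.2/2 = 14.6000
My = (16.2 - 8.4)/2 = 7.8/2 = 3.9000

(14.6000, 3.9000)


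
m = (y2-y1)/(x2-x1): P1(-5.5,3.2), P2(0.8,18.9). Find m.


dy = 18.9 - 3.2 = 15.7
dx = 0.8 + 5.5 = 6.3
m = 15.7/6.3 = 2.4921

m = 2.4921


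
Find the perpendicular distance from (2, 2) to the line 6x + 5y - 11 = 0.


|6*2 + 5*2 - 11| = |11| = 11
sqrt(36 + 25) = sqrt(61) = 7.8102
d = 11/sqrt(61) = 1.4084

1.4084


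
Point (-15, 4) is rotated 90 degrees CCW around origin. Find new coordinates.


cos(90) = 0, sin(90) = 1
x' = -15*0 - 4*1 = -4
y' = -15*1 + 4*0 = -15

(-4, -15)


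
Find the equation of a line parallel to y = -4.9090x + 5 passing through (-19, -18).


Parallel lines have equal slopes.
m2 = -4.9090
b2 = -18 + 4.9090*(-19) = -111.2710

y = -4.9090x - 111.2710


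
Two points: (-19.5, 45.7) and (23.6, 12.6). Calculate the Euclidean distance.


dx = 23.6 + 19.5 = 43.1
dy = 12.6 - 45.7 = -33.1
d = sqrt(1857.61 + 1095.61) = sqrt(2953.22) = 54.3435

54.3435


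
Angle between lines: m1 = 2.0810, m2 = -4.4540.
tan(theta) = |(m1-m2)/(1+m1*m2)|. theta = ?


m1-m2 = 6.535
1+m1*m2 = -8.268774
tan(theta) = |6.535/(-8.268774)| = 0.790323
theta = arctan(|6.535/(-8.268774)|) = 38.3201 degrees (acute angle)

38.3201 degrees


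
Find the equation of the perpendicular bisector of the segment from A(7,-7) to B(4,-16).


Midpoint = (5.5, -11.5)
Slope of AB = dy/dx = -9/(-3) = 3.0000
Perp slope = -dx/dy = -3/9 = -0.3333
b = My - (perp slope)*Mx = -11.5 + (-3*5.5)/(-9) = -11.5 + 1.8333 = -9.6667

y = -0.3333x - 9.6667


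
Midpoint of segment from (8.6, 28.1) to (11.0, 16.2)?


Mx = (8.6 + 11.0)/2 = 19.6/2 = 9.8000
My = (28.1 + 16.2)/2 = 44.3/2 = 22.1500

(9.8000, 22.1500)


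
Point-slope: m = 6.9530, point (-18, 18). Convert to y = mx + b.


y - 18 = 6.9530(x + 18)
y = 6.9530x + 18 - 6.9530*(-18)
y = 6.9530x + 143.1540

y = 6.9530x + 143.1540


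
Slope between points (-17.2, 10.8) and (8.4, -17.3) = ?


dy = -17.3 - 10.8 = -28.1
dx = 8.4 + 17.2 = 25.6
m = -28.1/25.6 = -1.0977

m = -1.0977


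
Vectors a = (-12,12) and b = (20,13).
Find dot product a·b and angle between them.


a·b = -12*20 + 12*13 = -240 + 156 = -84
|a| = sqrt(144+144) = 16.9706
|b| = sqrt(400+169) = 23.8537
cos(theta) = -84/(sqrt(288)*sqrt(569)) = -84/sqrt(163872) = -0.207504
theta = arccos(-84/sqrt(163872)) = 101.9761 degrees

a·b = -84, theta = 101.9761 deg


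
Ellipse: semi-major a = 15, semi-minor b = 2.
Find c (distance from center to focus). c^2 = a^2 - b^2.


c^2 = 15^2 - 2^2 = 225 - 4 = 221
c = sqrt(221) = 14.8661

c = 14.8661


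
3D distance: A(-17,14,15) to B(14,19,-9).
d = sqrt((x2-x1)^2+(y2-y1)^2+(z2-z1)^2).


dx=31, dy=5, dz=-24
d = sqrt(961+25+576) = sqrt(1562) = 39.5221

39.5221


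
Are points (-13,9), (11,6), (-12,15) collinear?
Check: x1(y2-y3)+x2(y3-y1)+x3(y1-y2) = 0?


-13*(6-15) + 11*(15-9) - 12*(9-6)
= 117 + 66 - 36 = 147

No, not collinear (determinant = 147)


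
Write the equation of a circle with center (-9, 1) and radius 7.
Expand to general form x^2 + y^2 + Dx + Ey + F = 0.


(x+ 9)^2 + (y-1)^2 = 7^2
D = -2h = 18, E = -2k = -2
F = h^2+k^2-r^2 = 81+1-49 = 33

x^2 + y^2 + 18x - 2y + 33 = 0


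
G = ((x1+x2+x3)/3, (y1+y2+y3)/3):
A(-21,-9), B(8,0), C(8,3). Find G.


Gx = (-21+8+8)/3 = -5/3 = -1.6667
Gy = (-9+0+3)/3 = -6/3 = -2.0000

G = (-1.6667, -2.0000)


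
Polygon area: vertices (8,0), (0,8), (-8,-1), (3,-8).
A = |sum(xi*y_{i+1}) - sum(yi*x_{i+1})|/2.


sum(xi*y_{i+1}) = 8*8 + 0*(-1) - 8*(-8) + 3*0 = 128
sum(yi*x_{i+1}) = 0*0 + 8*(-8) - 1*3 - 8*8 = -131
Area = |128 + 131|/2 = 259/2 = 129.5000

129.5000 sq units


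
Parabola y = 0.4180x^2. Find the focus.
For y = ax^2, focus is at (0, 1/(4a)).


a = 0.4180
4a = 1.6720
focus = (0, 1/1.6720) = (0, 0.5981)

Focus = (0, 0.5981)


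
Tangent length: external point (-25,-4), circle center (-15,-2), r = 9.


d = sqrt((-25+ 15)^2 + (-4+ 2)^2) = sqrt(100+4) = 10.1980
L = sqrt(104.0000 - 81) = sqrt(23.0000) = 4.7958

4.7958


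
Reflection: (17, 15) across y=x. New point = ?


Reflection rule for y=x: (y, x)
(17, 15) -> (15, 17)

(15, 17)


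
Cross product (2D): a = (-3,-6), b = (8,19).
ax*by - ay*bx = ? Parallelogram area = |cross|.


cross = -3*19 + 6*8 = -57 + 48 = -9
Parallelogram area = |-9| = 9

cross = -9, parallelogram area = 9


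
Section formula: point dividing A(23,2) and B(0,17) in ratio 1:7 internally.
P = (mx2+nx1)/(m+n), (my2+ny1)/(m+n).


Px = (1*0 + 7*23)/8 = 161/8 = 20.1250
Py = (1*17 + 7*2)/8 = 31/8 = 3.8750

P = (20.1250, 3.8750)


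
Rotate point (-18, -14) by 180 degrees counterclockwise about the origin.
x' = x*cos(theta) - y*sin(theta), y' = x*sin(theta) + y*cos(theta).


cos(180) = -1, sin(180) = 0
x' = -18*(-1) + 14*0 = 18
y' = -18*0 - 14*(-1) = 14

(18, 14)


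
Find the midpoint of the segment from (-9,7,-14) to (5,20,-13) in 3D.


Mx = (-9+5)/2 = -2.0000
My = (7+20)/2 = 13.5000
Mz = (-14- 13)/2 = -13.5000

M = (-2.0000, 13.5000, -13.5000)


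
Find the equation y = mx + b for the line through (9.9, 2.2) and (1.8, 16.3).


m = (14.1)/(-8.1) = -1.7407
b = y1 - m*x1 = 2.2 - (14.1*9.9)/(-8.1) = 2.2 + 17.2333 = 19.4333

y = -1.7407x + 19.4333


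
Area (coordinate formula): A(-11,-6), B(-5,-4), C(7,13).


-11*(-4-13) = 187
-5*(13+ 6) = -95
7*(-6+ 4) = -14
sum = 78
Area = |78|/2 = 39.0000

39.0000 sq units


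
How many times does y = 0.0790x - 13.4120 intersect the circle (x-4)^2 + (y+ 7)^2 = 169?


Substitute y = 0.0790x - 13.4120: (x-4)^2 + (0.0790x- 13.4120+ 7)^2 = 169
Expand to Ax^2 + Bx + C = 0, where b-k = -6.412
A = 1+m^2 = 1.006241
B = 2(m(b-k) - h) = 2(0.0790*(-6.412) - 4) = -9.013096
C = h^2 + (b-k)^2 - r^2 = 16 + 41.113744 - 169 = -111.886256
disc = B^2-4AC = 81.2359 + 450.3382 = 531.5741
disc > 0

2 intersection points


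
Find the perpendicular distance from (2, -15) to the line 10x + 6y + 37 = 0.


|10*2 + 6*(-15) + 37| = |-33| = 33
sqrt(100 + 36) = sqrt(136) = 11.6619
d = 33/sqrt(136) = 2.8297

2.8297


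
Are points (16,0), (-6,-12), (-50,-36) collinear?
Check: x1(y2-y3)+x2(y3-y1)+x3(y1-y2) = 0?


16*(-12+ 36) - 6*(-36-0) - 50*(0+ 12)
= 384 + 216 - 600 = 0

Yes, collinear (determinant = 0)


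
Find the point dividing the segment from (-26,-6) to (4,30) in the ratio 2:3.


Px = (2*4 + 3*(-26))/5 = -70/5 = -14.0000
Py = (2*30 + 3*(-6))/5 = 42/5 = 8.4000

P = (-14.0000, 8.4000)


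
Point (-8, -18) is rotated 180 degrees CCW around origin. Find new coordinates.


cos(180) = -1, sin(180) = 0
x' = -8*(-1) + 18*0 = 8
y' = -8*0 - 18*(-1) = 18

(8, 18)


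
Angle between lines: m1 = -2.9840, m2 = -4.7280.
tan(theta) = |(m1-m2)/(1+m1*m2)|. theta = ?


m1-m2 = 1.744
1+m1*m2 = 15.108352
tan(theta) = |1.744/15.108352| = 0.115433
theta = arctan(|1.744/15.108352|) = 6.5847 degrees (acute angle)

6.5847 degrees


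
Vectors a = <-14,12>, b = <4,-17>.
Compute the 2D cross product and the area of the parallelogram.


cross = -14*(-17) - 12*4 = 238 - 48 = 190
Parallelogram area = |190| = 190

cross = 190, parallelogram area = 190


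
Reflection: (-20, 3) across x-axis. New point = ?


Reflection rule for x-axis: (x, -y)
(-20, 3) -> (-20, -3)

(-20, -3)


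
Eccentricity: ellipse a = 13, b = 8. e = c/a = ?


c = sqrt(169-64) = sqrt(105) = 10.2470
e = c/a = sqrt(105)/13 = 0.7882

e = 0.7882


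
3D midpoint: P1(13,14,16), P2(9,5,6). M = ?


Mx = (13+9)/2 = 11.0000
My = (14+5)/2 = 9.5000
Mz = (16+6)/2 = 11.0000

M = (11.0000, 9.5000, 11.0000)


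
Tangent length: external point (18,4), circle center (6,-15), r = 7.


d = sqrt((18-6)^2 + (4+ 15)^2) = sqrt(144+361) = 22.4722
L = sqrt(505.0000 - 49) = sqrt(456.0000) = 21.3542

21.3542


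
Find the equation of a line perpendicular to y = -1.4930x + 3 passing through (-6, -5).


Perpendicular slope = -1/m1 = -1/(-1.4930) = 0.6698
b2 = y0 - m2*x0 = -5 - 6/(-1.4930) = -5 + 4.0188 = -0.9812

y = 0.6698x - 0.9812


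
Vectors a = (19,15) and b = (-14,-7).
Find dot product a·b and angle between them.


a·b = 19*(-14) + 15*(-7) = -266 - 105 = -371
|a| = sqrt(361+225) = 24.2074
|b| = sqrt(196+49) = 15.6525
cos(theta) = -371/(sqrt(586)*sqrt(245)) = -371/sqrt(143570) = -0.979134
theta = arccos(-371/sqrt(143570)) = 168.2749 degrees

a·b = -371, theta = 168.2749 deg


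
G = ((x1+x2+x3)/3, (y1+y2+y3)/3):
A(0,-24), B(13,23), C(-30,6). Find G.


Gx = (0+13- 30)/3 = -17/3 = -5.6667
Gy = (-24+23+6)/3 = 5/3 = 1.6667

G = (-5.6667, 1.6667)


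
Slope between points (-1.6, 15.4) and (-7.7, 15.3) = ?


dy = 15.3 - 15.4 = -0.1
dx = -7.7 + 1.6 = -6.1
m = -0.1/(-6.1) = 0.0164

m = 0.0164


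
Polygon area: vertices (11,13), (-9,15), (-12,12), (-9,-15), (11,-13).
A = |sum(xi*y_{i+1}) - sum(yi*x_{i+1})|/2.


sum(xi*y_{i+1}) = 11*15 - 9*12 - 12*(-15) - 9*(-13) + 11*13 = 497
sum(yi*x_{i+1}) = 13*(-9) + 15*(-12) + 12*(-9) - 15*11 - 13*11 = -713
Area = |497 + 713|/2 = 1210/2 = 605.0000

605.0000 sq units


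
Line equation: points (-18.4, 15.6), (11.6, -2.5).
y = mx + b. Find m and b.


m = (-18.1)/(30.0) = -0.6033
b = y1 - m*x1 = 15.6 - (-18.1*(-18.4))/(30.0) = 15.6 - 11.1013 = 4.4987

y = -0.6033x + 4.4987


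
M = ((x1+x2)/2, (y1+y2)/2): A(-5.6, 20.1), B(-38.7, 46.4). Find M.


Mx = (-5.6 - 38.7)/2 = -44.3/2 = -22.1500
My = (20.1 + 46.4)/2 = 66.5/2 = 33.2500

(-22.1500, 33.2500)


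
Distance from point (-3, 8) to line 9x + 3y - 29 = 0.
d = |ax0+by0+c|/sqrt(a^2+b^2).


|9*(-3) + 3*8 - 29| = |-32| = 32
sqrt(81 + 9) = sqrt(90) = 9.4868
d = 32/sqrt(90) = 3.3731

3.3731


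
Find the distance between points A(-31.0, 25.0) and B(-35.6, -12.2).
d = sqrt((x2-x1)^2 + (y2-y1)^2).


dx = -35.6 + 31.0 = -4.6
dy = -12.2 - 25.0 = -37.2
d = sqrt(21.16 + 1383.84) = sqrt(1405) = 37.4833

37.4833


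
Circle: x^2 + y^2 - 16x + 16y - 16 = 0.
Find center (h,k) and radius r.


h = -D/2 = 16/2 = 8
k = -E/2 = -16/2 = -8
r^2 = h^2 + k^2 - F = 64 + 64 + 16 = 144
r = 12

Center (8, -8), radius = 12


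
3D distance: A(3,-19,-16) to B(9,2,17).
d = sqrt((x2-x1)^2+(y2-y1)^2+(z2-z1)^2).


dx=6, dy=21, dz=33
d = sqrt(36+441+1089) = sqrt(1566) = 39.5727

39.5727


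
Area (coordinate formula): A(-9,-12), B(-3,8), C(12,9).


-9*(8-9) = 9
-3*(9+ 12) = -63
12*(-12-8) = -240
sum = -294
Area = |-294|/2 = 147.0000

147.0000 sq units


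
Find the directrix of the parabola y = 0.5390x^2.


a = 0.5390
1/(4a) = 0.4638
directrix: y = -0.4638 = -0.4638

y = -0.4638


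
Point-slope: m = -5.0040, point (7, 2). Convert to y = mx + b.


y - 2 = -5.0040(x - 7)
y = -5.0040x + 2 + 5.0040*7
y = -5.0040x + 37.0280

y = -5.0040x + 37.0280


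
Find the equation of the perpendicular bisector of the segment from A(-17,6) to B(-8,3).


Midpoint = (-12.5, 4.5)
Slope of AB = dy/dx = -3/9 = -0.3333
Perp slope = -dx/dy = 9/3 = 3.0000
b = My - (perp slope)*Mx = 4.5 + (9*(-12.5))/(-3) = 4.5 + 37.5000 = 42.0000

y = 3.0000x + 42.0000


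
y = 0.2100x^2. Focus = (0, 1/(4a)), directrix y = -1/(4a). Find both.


a = 0.2100
1/(4a) = 1.1905
Focus = (0, 1.1905)
Directrix: y = -1.1905

Focus = (0, 1.1905), Directrix: y = -1.1905


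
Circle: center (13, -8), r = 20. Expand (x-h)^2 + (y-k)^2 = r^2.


(x-13)^2 + (y+ 8)^2 = 20^2
D = -2h = -26, E = -2k = 16
F = h^2+k^2-r^2 = 169+64-400 = -167

x^2 + y^2 - 26x + 16y - 167 = 0


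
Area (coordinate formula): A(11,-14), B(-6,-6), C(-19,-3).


11*(-6+ 3) = -33
-6*(-3+ 14) = -66
-19*(-14+ 6) = 152
sum = 53
Area = |53|/2 = 26.5000

26.5000 sq units


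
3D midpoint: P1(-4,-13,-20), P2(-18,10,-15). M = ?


Mx = (-4- 18)/2 = -11.0000
My = (-13+10)/2 = -1.5000
Mz = (-20- 15)/2 = -17.5000

M = (-11.0000, -1.5000, -17.5000)


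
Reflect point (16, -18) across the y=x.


Reflection rule for y=x: (y, x)
(16, -18) -> (-18, 16)

(-18, 16)


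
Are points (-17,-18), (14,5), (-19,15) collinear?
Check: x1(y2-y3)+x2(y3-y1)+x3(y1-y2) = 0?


-17*(5-15) + 14*(15+ 18) - 19*(-18-5)
= 170 + 462 + 437 = 1069

No, not collinear (determinant = 1069)


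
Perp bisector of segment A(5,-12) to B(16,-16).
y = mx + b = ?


Midpoint = (10.5, -14)
Slope of AB = dy/dx = -4/11 = -0.3636
Perp slope = -dx/dy = 11/4 = 2.7500
b = My - (perp slope)*Mx = -14 + (11*10.5)/(-4) = -14 - 28.8750 = -42.8750

y = 2.7500x - 42.8750


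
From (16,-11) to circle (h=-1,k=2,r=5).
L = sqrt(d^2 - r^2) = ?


d = sqrt((16+ 1)^2 + (-11-2)^2) = sqrt(289+169) = 21.4009
L = sqrt(458.0000 - 25) = sqrt(433.0000) = 20.8087

20.8087


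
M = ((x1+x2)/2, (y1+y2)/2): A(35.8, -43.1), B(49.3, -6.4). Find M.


Mx = (35.8 + 49.3)/2 = 85.1/2 = 42.5500
My = (-43.1 - 6.4)/2 = -49.5/2 = -24.7500

(42.5500, -24.7500)


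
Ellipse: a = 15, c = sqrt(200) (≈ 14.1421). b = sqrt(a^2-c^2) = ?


b^2 = 15^2 - (sqrt(200))^2 = 225 - 200 = 25
b = sqrt(25) = 5

b = 5


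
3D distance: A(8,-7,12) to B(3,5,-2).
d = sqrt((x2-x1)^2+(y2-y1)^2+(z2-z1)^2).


dx=-5, dy=12, dz=-14
d = sqrt(25+144+196) = sqrt(365) = 19.1050

19.1050


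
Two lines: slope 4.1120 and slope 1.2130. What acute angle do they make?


m1-m2 = 2.899
1+m1*m2 = 5.987856
tan(theta) = |2.899/5.987856| = 0.484147
theta = arctan(|2.899/5.987856|) = 25.8338 degrees (acute angle)

25.8338 degrees


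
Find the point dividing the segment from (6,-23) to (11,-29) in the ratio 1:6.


Px = (1*11 + 6*6)/7 = 47/7 = 6.7143
Py = (1*(-29) + 6*(-23))/7 = -167/7 = -23.8571

P = (6.7143, -23.8571)


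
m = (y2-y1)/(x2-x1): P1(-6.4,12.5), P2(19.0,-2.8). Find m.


dy = -2.8 - 12.5 = -15.3
dx = 19.0 + 6.4 = 25.4
m = -15.3/25.4 = -0.6024

m = -0.6024


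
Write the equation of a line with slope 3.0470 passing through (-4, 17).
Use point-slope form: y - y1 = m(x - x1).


y - 17 = 3.0470(x + 4)
y = 3.0470x + 17 - 3.0470*(-4)
y = 3.0470x + 29.1880

y = 3.0470x + 29.1880


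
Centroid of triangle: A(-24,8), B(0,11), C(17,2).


Gx = (-24+0+17)/3 = -7/3 = -2.3333
Gy = (8+11+2)/3 = 21/3 = 7.0000

G = (-2.3333, 7.0000)


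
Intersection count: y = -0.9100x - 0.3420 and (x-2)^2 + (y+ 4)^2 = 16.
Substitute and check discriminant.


Substitute y = -0.9100x - 0.3420: (x-2)^2 + (-0.9100x- 0.3420+ 4)^2 = 16
Expand to Ax^2 + Bx + C = 0, where b-k = 3.658
A = 1+m^2 = 1.8281
B = 2(m(b-k) - h) = 2(-0.9100*3.658 - 2) = -10.65756
C = h^2 + (b-k)^2 - r^2 = 4 + 13.380964 - 16 = 1.380964
disc = B^2-4AC = 113.5836 - 10.0982 = 103.4854
disc > 0

2 intersection points


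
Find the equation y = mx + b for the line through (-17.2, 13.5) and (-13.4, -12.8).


m = (-26.3)/(3.8) = -6.9211
b = y1 - m*x1 = 13.5 - (-26.3*(-17.2))/(3.8) = 13.5 - 119.0421 = -105.5421

y = -6.9211x - 105.5421


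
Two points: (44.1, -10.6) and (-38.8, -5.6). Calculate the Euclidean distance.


dx = -38.8 - 44.1 = -82.9
dy = -5.6 + 10.6 = 5.0
d = sqrt(6872.41 + 25.0) = sqrt(6897.41) = 83.0506

83.0506


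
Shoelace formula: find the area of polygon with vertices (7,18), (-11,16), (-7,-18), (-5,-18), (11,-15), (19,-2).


sum(xi*y_{i+1}) = 7*16 - 11*(-18) - 7*(-18) - 5*(-15) + 11*(-2) + 19*18 = 831
sum(yi*x_{i+1}) = 18*(-11) + 16*(-7) - 18*(-5) - 18*11 - 15*19 - 2*7 = -717
Area = |831 + 717|/2 = 1548/2 = 774.0000

774.0000 sq units


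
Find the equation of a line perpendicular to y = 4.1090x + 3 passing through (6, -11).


Perpendicular slope = -1/m1 = -1/4.1090 = -0.2434
b2 = y0 - m2*x0 = -11 + 6/4.1090 = -11 + 1.4602 = -9.5398

y = -0.2434x - 9.5398


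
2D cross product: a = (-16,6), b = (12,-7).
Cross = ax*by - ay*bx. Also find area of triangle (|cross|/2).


cross = -16*(-7) - 6*12 = 112 - 72 = 40
Triangle area = |40|/2 = 40/2 = 20.0000

cross = 40, triangle area = 20.0000


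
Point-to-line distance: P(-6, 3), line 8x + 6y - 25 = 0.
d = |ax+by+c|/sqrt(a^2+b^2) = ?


|8*(-6) + 6*3 - 25| = |-55| = 55
sqrt(64 + 36) = sqrt(100) = 10.0000
d = 55/sqrt(100) = 5.5000

5.5000


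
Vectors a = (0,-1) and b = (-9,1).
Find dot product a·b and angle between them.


a·b = 0*(-9) - 1*1 = 0 - 1 = -1
|a| = sqrt(0+1) = 1.0000
|b| = sqrt(81+1) = 9.0554
cos(theta) = -1/(sqrt(1)*sqrt(82)) = -1/sqrt(82) = -0.110432
theta = arccos(-1/sqrt(82)) = 96.3402 degrees

a·b = -1, theta = 96.3402 deg


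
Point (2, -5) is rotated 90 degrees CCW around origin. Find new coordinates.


cos(90) = 0, sin(90) = 1
x' = 2*0 + 5*1 = 5
y' = 2*1 - 5*0 = 2

(5, 2)


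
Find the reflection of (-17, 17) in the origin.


Reflection rule for origin: (-x, -y)
(-17, 17) -> (17, -17)

(17, -17)


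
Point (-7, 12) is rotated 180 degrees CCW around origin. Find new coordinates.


cos(180) = -1, sin(180) = 0
x' = -7*(-1) - 12*0 = 7
y' = -7*0 + 12*(-1) = -12

(7, -12)


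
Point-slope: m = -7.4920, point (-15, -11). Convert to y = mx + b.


y + 11 = -7.4920(x + 15)
y = -7.4920x - 11 + 7.4920*(-15)
y = -7.4920x - 123.3800

y = -7.4920x - 123.3800


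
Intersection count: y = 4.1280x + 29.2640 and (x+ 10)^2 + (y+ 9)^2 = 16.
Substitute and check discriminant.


Substitute y = 4.1280x + 29.2640: (x+ 10)^2 + (4.1280x+29.2640+ 9)^2 = 16
Expand to Ax^2 + Bx + C = 0, where b-k = 38.264
A = 1+m^2 = 18.040384
B = 2(m(b-k) - h) = 2(4.1280*38.264 + 10) = 335.907584
C = h^2 + (b-k)^2 - r^2 = 100 + 1464.133696 - 16 = 1548.133696
disc = B^2-4AC = 112833.9050 - 111715.7054 = 1118.1996
disc > 0

2 intersection points


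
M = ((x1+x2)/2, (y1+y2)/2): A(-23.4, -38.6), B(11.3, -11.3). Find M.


Mx = (-23.4 + 11.3)/2 = -12.1/2 = -6.0500
My = (-38.6 - 11.3)/2 = -49.9/2 = -24.9500

(-6.0500, -24.9500)


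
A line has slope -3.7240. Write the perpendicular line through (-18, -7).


Perpendicular slope = -1/m1 = -1/(-3.7240) = 0.2685
b2 = y0 - m2*x0 = -7 - 18/(-3.7240) = -7 + 4.8335 = -2.1665

y = 0.2685x - 2.1665


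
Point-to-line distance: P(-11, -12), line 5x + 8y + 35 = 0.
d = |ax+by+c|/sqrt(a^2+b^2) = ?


|5*(-11) + 8*(-12) + 35| = |-116| = 116
sqrt(25 + 64) = sqrt(89) = 9.4340
d = 116/sqrt(89) = 12.2960

12.2960


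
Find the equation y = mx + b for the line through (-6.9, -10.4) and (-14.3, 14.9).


m = (25.3)/(-7.4) = -3.4189
b = y1 - m*x1 = -10.4 - (25.3*(-6.9))/(-7.4) = -10.4 - 23.5905 = -33.9905

y = -3.4189x - 33.9905


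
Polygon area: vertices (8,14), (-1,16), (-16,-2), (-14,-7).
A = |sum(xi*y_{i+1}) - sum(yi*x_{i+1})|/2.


sum(xi*y_{i+1}) = 8*16 - 1*(-2) - 16*(-7) - 14*14 = 46
sum(yi*x_{i+1}) = 14*(-1) + 16*(-16) - 2*(-14) - 7*8 = -298
Area = |46 + 298|/2 = 344/2 = 172.0000

172.0000 sq units


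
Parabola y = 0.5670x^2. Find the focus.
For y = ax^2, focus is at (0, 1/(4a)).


a = 0.5670
4a = 2.2680
focus = (0, 1/2.2680) = (0, 0.4409)

Focus = (0, 0.4409)


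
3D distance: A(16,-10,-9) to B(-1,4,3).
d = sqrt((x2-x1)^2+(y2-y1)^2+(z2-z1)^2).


dx=-17, dy=14, dz=12
d = sqrt(289+196+144) = sqrt(629) = 25.0799

25.0799


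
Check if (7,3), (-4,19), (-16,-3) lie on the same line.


7*(19+ 3) - 4*(-3-3) - 16*(3-19)
= 154 + 24 + 256 = 434

No, not collinear (determinant = 434)


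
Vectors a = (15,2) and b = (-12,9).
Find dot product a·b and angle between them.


a·b = 15*(-12) + 2*9 = -180 + 18 = -162
|a| = sqrt(225+4) = 15.1327
|b| = sqrt(144+81) = 15.0000
cos(theta) = -162/(sqrt(229)*sqrt(225)) = -162/sqrt(51525) = -0.713684
theta = arccos(-162/sqrt(51525)) = 135.5355 degrees

a·b = -162, theta = 135.5355 deg


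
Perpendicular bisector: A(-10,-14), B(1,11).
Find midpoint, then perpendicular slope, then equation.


Midpoint = (-4.5, -1.5)
Slope of AB = dy/dx = 25/11 = 2.2727
Perp slope = -dx/dy = -11/25 = -0.4400
b = My - (perp slope)*Mx = -1.5 + (11*(-4.5))/25 = -1.5 - 1.9800 = -3.4800

y = -0.4400x - 3.4800


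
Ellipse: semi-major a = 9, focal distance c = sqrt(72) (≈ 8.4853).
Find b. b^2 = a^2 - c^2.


b^2 = 9^2 - (sqrt(72))^2 = 81 - 72 = 9
b = sqrt(9) = 3

b = 3


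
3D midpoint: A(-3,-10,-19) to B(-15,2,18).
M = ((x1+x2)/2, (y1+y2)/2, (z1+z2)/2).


Mx = (-3- 15)/2 = -9.0000
My = (-10+2)/2 = -4.0000
Mz = (-19+18)/2 = -0.5000

M = (-9.0000, -4.0000, -0.5000)


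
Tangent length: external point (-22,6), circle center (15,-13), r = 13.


d = sqrt((-22-15)^2 + (6+ 13)^2) = sqrt(1369+361) = 41.5933
L = sqrt(1730.0000 - 169) = sqrt(1561.0000) = 39.5095

39.5095


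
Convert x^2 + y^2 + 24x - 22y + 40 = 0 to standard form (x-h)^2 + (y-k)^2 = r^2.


h = -D/2 = -24/2 = -12
k = -E/2 = 22/2 = 11
r^2 = h^2 + k^2 - F = 144 + 121 - 40 = 225
r = 15

Center (-12, 11), radius = 15


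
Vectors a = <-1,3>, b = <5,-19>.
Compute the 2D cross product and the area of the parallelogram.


cross = -1*(-19) - 3*5 = 19 - 15 = 4
Parallelogram area = |4| = 4

cross = 4, parallelogram area = 4


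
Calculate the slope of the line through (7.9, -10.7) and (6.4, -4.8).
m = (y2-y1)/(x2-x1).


dy = -4.8 + 10.7 = 5.9
dx = 6.4 - 7.9 = -1.5
m = 5.9/(-1.5) = -3.9333

m = -3.9333


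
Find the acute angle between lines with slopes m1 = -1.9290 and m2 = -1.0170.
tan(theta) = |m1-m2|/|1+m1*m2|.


m1-m2 = -0.912
1+m1*m2 = 2.961793
tan(theta) = |-0.912/2.961793| = 0.307922
theta = arctan(|-0.912/2.961793|) = 17.1147 degrees (acute angle)

17.1147 degrees


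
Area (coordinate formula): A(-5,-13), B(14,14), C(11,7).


-5*(14-7) = -35
14*(7+ 13) = 280
11*(-13-14) = -297
sum = -52
Area = |-52|/2 = 26.0000

26.0000 sq units


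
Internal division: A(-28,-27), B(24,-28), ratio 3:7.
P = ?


Px = (3*24 + 7*(-28))/10 = -124/10 = -12.4000
Py = (3*(-28) + 7*(-27))/10 = -273/10 = -27.3000

P = (-12.4000, -27.3000)


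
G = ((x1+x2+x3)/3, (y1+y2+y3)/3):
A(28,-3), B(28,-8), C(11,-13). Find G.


Gx = (28+28+11)/3 = 67/3 = 22.3333
Gy = (-3- 8- 13)/3 = -24/3 = -8.0000

G = (22.3333, -8.0000)


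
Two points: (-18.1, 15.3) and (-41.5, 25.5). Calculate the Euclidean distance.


dx = -41.5 + 18.1 = -23.4
dy = 25.5 - 15.3 = 10.2
d = sqrt(547.56 + 104.04) = sqrt(651.6) = 25.5265

25.5265


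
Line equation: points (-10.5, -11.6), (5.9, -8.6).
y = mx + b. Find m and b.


m = (3.0)/(16.4) = 0.1829
b = y1 - m*x1 = -11.6 - (3.0*(-10.5))/(16.4) = -11.6 + 1.9207 = -9.6793

y = 0.1829x - 9.6793


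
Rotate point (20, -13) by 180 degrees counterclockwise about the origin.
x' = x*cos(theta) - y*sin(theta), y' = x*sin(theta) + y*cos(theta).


cos(180) = -1, sin(180) = 0
x' = 20*(-1) + 13*0 = -20
y' = 20*0 - 13*(-1) = 13

(-20, 13)


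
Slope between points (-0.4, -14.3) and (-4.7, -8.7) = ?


dy = -8.7 + 14.3 = 5.6
dx = -4.7 + 0.4 = -4.3
m = 5.6/(-4.3) = -1.3023

m = -1.3023


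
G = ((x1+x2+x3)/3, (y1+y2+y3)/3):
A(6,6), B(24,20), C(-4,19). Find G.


Gx = (6+24- 4)/3 = 26/3 = 8.6667
Gy = (6+20+19)/3 = 45/3 = 15.0000

G = (8.6667, 15.0000)


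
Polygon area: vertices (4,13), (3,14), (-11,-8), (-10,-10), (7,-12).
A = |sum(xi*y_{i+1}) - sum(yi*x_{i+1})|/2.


sum(xi*y_{i+1}) = 4*14 + 3*(-8) - 11*(-10) - 10*(-12) + 7*13 = 353
sum(yi*x_{i+1}) = 13*3 + 14*(-11) - 8*(-10) - 10*7 - 12*4 = -153
Area = |353 + 153|/2 = 506/2 = 253.0000

253.0000 sq units


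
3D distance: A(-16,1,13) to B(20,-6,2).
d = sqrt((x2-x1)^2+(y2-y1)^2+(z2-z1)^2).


dx=36, dy=-7, dz=-11
d = sqrt(1296+49+121) = sqrt(1466) = 38.2884

38.2884


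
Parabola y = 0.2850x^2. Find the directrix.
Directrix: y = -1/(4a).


a = 0.2850
1/(4a) = 0.8772
directrix: y = -0.8772 = -0.8772

y = -0.8772


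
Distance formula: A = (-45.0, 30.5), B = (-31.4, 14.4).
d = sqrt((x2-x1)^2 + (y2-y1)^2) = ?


dx = -31.4 + 45.0 = 13.6
dy = 14.4 - 30.5 = -16.1
d = sqrt(184.96 + 259.21) = sqrt(444.17) = 21.0753

21.0753


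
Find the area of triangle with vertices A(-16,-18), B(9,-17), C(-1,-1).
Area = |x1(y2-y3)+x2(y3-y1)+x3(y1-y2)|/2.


-16*(-17+ 1) = 256
9*(-1+ 18) = 153
-1*(-18+ 17) = 1
sum = 410
Area = |410|/2 = 205.0000

205.0000 sq units


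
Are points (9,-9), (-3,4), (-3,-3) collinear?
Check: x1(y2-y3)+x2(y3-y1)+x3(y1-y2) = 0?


9*(4+ 3) - 3*(-3+ 9) - 3*(-9-4)
= 63 - 18 + 39 = 84

No, not collinear (determinant = 84)


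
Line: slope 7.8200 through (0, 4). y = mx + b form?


y - 4 = 7.8200(x - 0)
y = 7.8200x + 4 - 7.8200*0
y = 7.8200x + 4.0000

y = 7.8200x + 4.0000


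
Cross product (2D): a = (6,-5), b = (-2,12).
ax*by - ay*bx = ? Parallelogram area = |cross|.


cross = 6*12 + 5*(-2) = 72 - 10 = 62
Parallelogram area = |62| = 62

cross = 62, parallelogram area = 62


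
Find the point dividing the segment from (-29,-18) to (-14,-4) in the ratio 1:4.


Px = (1*(-14) + 4*(-29))/5 = -130/5 = -26.0000
Py = (1*(-4) + 4*(-18))/5 = -76/5 = -15.2000

P = (-26.0000, -15.2000)


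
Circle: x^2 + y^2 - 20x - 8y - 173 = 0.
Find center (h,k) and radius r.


h = -D/2 = 20/2 = 10
k = -E/2 = 8/2 = 4
r^2 = h^2 + k^2 - F = 100 + 16 + 173 = 289
r = 17

Center (10, 4), radius = 17


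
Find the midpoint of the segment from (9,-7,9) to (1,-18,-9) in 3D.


Mx = (9+1)/2 = 5.0000
My = (-7- 18)/2 = -12.5000
Mz = (9- 9)/2 = 0

M = (5.0000, -12.5000, 0)


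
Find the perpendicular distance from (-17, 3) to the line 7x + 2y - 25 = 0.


|7*(-17) + 2*3 - 25| = |-138| = 138
sqrt(49 + 4) = sqrt(53) = 7.2801
d = 138/sqrt(53) = 18.9558

18.9558


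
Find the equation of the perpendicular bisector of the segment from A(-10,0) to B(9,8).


Midpoint = (-0.5, 4)
Slope of AB = dy/dx = 8/19 = 0.4211
Perp slope = -dx/dy = -19/8 = -2.3750
b = My - (perp slope)*Mx = 4 + (19*(-0.5))/8 = 4 - 1.1875 = 2.8125

y = -2.3750x + 2.8125


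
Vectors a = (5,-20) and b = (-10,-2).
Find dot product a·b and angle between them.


a·b = 5*(-10) - 20*(-2) = -50 + 40 = -10
|a| = sqrt(25+400) = 20.6155
|b| = sqrt(100+4) = 10.1980
cos(theta) = -10/(sqrt(425)*sqrt(104)) = -10/sqrt(44200) = -0.047565
theta = arccos(-10/sqrt(44200)) = 92.7263 degrees

a·b = -10, theta = 92.7263 deg


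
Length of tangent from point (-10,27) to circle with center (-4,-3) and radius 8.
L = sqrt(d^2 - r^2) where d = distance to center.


d = sqrt((-10+ 4)^2 + (27+ 3)^2) = sqrt(36+900) = 30.5941
L = sqrt(936.0000 - 64) = sqrt(872.0000) = 29.5296

29.5296


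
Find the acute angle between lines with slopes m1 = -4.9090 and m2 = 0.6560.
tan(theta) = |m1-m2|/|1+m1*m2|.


m1-m2 = -5.565
1+m1*m2 = -2.220304
tan(theta) = |-5.565/(-2.220304)| = 2.506414
theta = arctan(|-5.565/(-2.220304)|) = 68.2492 degrees (acute angle)

68.2492 degrees


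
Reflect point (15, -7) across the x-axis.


Reflection rule for x-axis: (x, -y)
(15, -7) -> (15, 7)

(15, 7)


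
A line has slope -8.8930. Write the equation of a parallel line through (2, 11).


Parallel lines have equal slopes.
m2 = -8.8930
b2 = 11 + 8.8930*2 = 28.7860

y = -8.8930x + 28.7860


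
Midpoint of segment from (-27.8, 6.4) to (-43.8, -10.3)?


Mx = (-27.8 - 43.8)/2 = -71.6/2 = -35.8000
My = (6.4 - 10.3)/2 = -3.9/2 = -1.9500

(-35.8000, -1.9500)


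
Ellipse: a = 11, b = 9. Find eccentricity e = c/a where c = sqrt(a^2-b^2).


c = sqrt(121-81) = sqrt(40) = 6.3246
e = c/a = sqrt(40)/11 = 0.5750

e = 0.5750


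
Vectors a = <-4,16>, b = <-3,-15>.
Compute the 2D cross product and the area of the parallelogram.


cross = -4*(-15) - 16*(-3) = 60 + 48 = 108
Parallelogram area = |108| = 108

cross = 108, parallelogram area = 108


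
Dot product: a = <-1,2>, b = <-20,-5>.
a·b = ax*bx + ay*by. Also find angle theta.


a·b = -1*(-20) + 2*(-5) = 20 - 10 = 10
|a| = sqrt(1+4) = 2.2361
|b| = sqrt(400+25) = 20.6155
cos(theta) = 10/(sqrt(5)*sqrt(425)) = 10/sqrt(2125) = 0.216930
theta = arccos(10/sqrt(2125)) = 77.4712 degrees

a·b = 10, theta = 77.4712 deg


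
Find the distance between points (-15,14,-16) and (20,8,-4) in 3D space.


dx=35, dy=-6, dz=12
d = sqrt(1225+36+144) = sqrt(1405) = 37.4833

37.4833


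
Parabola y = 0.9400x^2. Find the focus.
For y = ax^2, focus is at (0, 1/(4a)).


a = 0.9400
4a = 3.7600
focus = (0, 1/3.7600) = (0, 0.2660)

Focus = (0, 0.2660)


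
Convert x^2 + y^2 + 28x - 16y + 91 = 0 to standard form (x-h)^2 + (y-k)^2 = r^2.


h = -D/2 = -28/2 = -14
k = -E/2 = 16/2 = 8
r^2 = h^2 + k^2 - F = 196 + 64 - 91 = 169
r = 13

Center (-14, 8), radius = 13


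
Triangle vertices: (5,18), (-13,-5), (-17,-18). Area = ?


5*(-5+ 18) = 65
-13*(-18-18) = 468
-17*(18+ 5) = -391
sum = 142
Area = |142|/2 = 71.0000

71.0000 sq units


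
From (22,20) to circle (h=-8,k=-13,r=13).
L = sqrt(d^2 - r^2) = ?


d = sqrt((22+ 8)^2 + (20+ 13)^2) = sqrt(900+1089) = 44.5982
L = sqrt(1989.0000 - 169) = sqrt(1820.0000) = 42.6615

42.6615


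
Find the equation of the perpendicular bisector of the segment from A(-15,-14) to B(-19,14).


Midpoint = (-17, 0)
Slope of AB = dy/dx = 28/(-4) = -7.0000
Perp slope = -dx/dy = 4/28 = 0.1429
b = My - (perp slope)*Mx = 0 + (-4*(-17))/28 = 0 + 2.4286 = 2.4286

y = 0.1429x + 2.4286


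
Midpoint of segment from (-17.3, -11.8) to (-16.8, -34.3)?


Mx = (-17.3 - 16.8)/2 = -34.1/2 = -17.0500
My = (-11.8 - 34.3)/2 = -46.1/2 = -23.0500

(-17.0500, -23.0500)


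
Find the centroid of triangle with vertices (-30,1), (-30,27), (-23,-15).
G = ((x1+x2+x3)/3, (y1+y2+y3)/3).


Gx = (-30- 30- 23)/3 = -83/3 = -27.6667
Gy = (1+27- 15)/3 = 13/3 = 4.3333

G = (-27.6667, 4.3333)


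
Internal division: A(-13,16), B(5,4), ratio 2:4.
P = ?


Px = (2*5 + 4*(-13))/6 = -42/6 = -7.0000
Py = (2*4 + 4*16)/6 = 72/6 = 12.0000

P = (-7.0000, 12.0000)


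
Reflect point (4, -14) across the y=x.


Reflection rule for y=x: (y, x)
(4, -14) -> (-14, 4)

(-14, 4)


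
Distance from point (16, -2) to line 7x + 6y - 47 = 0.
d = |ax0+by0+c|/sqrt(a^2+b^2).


|7*16 + 6*(-2) - 47| = |53| = 53
sqrt(49 + 36) = sqrt(85) = 9.2195
d = 53/sqrt(85) = 5.7487

5.7487


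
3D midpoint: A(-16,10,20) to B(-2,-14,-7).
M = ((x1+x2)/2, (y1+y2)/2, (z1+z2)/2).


Mx = (-16- 2)/2 = -9.0000
My = (10- 14)/2 = -2.0000
Mz = (20- 7)/2 = 6.5000

M = (-9.0000, -2.0000, 6.5000)


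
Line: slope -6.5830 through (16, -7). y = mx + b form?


y + 7 = -6.5830(x - 16)
y = -6.5830x - 7 + 6.5830*16
y = -6.5830x + 98.3280

y = -6.5830x + 98.3280


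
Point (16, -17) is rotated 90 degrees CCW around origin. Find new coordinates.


cos(90) = 0, sin(90) = 1
x' = 16*0 + 17*1 = 17
y' = 16*1 - 17*0 = 16

(17, 16)


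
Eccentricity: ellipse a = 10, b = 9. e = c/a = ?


c = sqrt(100-81) = sqrt(19) = 4.3589
e = c/a = sqrt(19)/10 = 0.4359

e = 0.4359


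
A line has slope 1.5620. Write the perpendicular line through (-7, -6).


Perpendicular slope = -1/m1 = -1/1.5620 = -0.6402
b2 = y0 - m2*x0 = -6 - 7/1.5620 = -6 - 4.4814 = -10.4814

y = -0.6402x - 10.4814


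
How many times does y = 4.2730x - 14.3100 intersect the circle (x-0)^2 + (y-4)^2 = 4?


Substitute y = 4.2730x - 14.3100: (x-0)^2 + (4.2730x- 14.3100-4)^2 = 4
Expand to Ax^2 + Bx + C = 0, where b-k = -18.31
A = 1+m^2 = 19.258529
B = 2(m(b-k) - h) = 2(4.2730*(-18.31) - 0) = -156.47726
C = h^2 + (b-k)^2 - r^2 = 0 + 335.2561 - 4 = 331.2561
disc = B^2-4AC = 24485.1329 - 25518.0208 = -1032.8879
disc < 0

0 intersection points


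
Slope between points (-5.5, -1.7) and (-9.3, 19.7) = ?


dy = 19.7 + 1.7 = 21.4
dx = -9.3 + 5.5 = -3.8
m = 21.4/(-3.8) = -5.6316

m = -5.6316


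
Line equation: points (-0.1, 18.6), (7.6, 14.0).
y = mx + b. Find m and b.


m = (-4.6)/(7.7) = -0.5974
b = y1 - m*x1 = 18.6 - (-4.6*(-0.1))/(7.7) = 18.6 - 0.0597 = 18.5403

y = -0.5974x + 18.5403


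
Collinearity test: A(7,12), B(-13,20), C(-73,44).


7*(20-44) - 13*(44-12) - 73*(12-20)
= -168 - 416 + 584 = 0

Yes, collinear (determinant = 0)


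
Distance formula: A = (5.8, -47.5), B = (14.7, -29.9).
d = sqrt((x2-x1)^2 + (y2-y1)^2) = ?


dx = 14.7 - 5.8 = 8.9
dy = -29.9 + 47.5 = 17.6
d = sqrt(79.21 + 309.76) = sqrt(388.97) = 19.7223

19.7223


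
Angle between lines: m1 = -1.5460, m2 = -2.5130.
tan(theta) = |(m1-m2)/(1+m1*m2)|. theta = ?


m1-m2 = 0.967
1+m1*m2 = 4.885098
tan(theta) = |0.967/4.885098| = 0.197949
theta = arctan(|0.967/4.885098|) = 11.1969 degrees (acute angle)

11.1969 degrees


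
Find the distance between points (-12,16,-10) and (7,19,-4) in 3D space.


dx=19, dy=3, dz=6
d = sqrt(361+9+36) = sqrt(406) = 20.1494

20.1494


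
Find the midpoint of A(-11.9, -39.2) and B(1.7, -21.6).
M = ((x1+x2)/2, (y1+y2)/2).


Mx = (-11.9 + 1.7)/2 = -10.2/2 = -5.1000
My = (-39.2 - 21.6)/2 = -60.8/2 = -30.4000

(-5.1000, -30.4000)


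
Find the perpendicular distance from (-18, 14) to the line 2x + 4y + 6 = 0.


|2*(-18) + 4*14 + 6| = |26| = 26
sqrt(4 + 16) = sqrt(20) = 4.4721
d = 26/sqrt(20) = 5.8138

5.8138


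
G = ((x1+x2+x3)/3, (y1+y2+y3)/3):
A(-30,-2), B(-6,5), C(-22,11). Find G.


Gx = (-30- 6- 22)/3 = -58/3 = -19.3333
Gy = (-2+5+11)/3 = 14/3 = 4.6667

G = (-19.3333, 4.6667)


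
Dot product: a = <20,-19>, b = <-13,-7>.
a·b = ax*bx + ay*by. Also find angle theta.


a·b = 20*(-13) - 19*(-7) = -260 + 133 = -127
|a| = sqrt(400+361) = 27.5862
|b| = sqrt(169+49) = 14.7648
cos(theta) = -127/(sqrt(761)*sqrt(218)) = -127/sqrt(165898) = -0.311805
theta = arccos(-127/sqrt(165898)) = 108.1680 degrees

a·b = -127, theta = 108.1680 deg


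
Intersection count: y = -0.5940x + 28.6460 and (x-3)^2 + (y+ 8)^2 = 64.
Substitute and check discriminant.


Substitute y = -0.5940x + 28.6460: (x-3)^2 + (-0.5940x+28.6460+ 8)^2 = 64
Expand to Ax^2 + Bx + C = 0, where b-k = 36.646
A = 1+m^2 = 1.352836
B = 2(m(b-k) - h) = 2(-0.5940*36.646 - 3) = -49.535448
C = h^2 + (b-k)^2 - r^2 = 9 + 1342.929316 - 64 = 1287.929316
disc = B^2-4AC = 2453.7606 - 6969.4286 = -4515.6680
disc < 0

0 intersection points


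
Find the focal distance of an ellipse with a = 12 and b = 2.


c^2 = 12^2 - 2^2 = 144 - 4 = 140
c = sqrt(140) = 11.8322

c = 11.8322


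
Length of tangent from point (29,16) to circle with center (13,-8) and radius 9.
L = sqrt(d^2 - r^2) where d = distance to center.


d = sqrt((29-13)^2 + (16+ 8)^2) = sqrt(256+576) = 28.8444
L = sqrt(832.0000 - 81) = sqrt(751.0000) = 27.4044

27.4044


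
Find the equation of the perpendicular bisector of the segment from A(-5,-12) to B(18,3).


Midpoint = (6.5, -4.5)
Slope of AB = dy/dx = 15/23 = 0.6522
Perp slope = -dx/dy = -23/15 = -1.5333
b = My - (perp slope)*Mx = -4.5 + (23*6.5)/15 = -4.5 + 9.9667 = 5.4667

y = -1.5333x + 5.4667


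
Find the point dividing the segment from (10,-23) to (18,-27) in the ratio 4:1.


Px = (4*18 + 1*10)/5 = 82/5 = 16.4000
Py = (4*(-27) + 1*(-23))/5 = -131/5 = -26.2000

P = (16.4000, -26.2000)


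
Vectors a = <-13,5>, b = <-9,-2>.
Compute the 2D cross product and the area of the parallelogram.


cross = -13*(-2) - 5*(-9) = 26 + 45 = 71
Parallelogram area = |71| = 71

cross = 71, parallelogram area = 71


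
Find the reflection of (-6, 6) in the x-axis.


Reflection rule for x-axis: (x, -y)
(-6, 6) -> (-6, -6)

(-6, -6)


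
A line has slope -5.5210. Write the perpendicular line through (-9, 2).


Perpendicular slope = -1/m1 = -1/(-5.5210) = 0.1811
b2 = y0 - m2*x0 = 2 - 9/(-5.5210) = 2 + 1.6301 = 3.6301

y = 0.1811x + 3.6301


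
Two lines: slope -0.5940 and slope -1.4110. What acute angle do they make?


m1-m2 = 0.817
1+m1*m2 = 1.838134
tan(theta) = |0.817/1.838134| = 0.444472
theta = arctan(|0.817/1.838134|) = 23.9638 degrees (acute angle)

23.9638 degrees


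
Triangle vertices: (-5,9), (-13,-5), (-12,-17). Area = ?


-5*(-5+ 17) = -60
-13*(-17-9) = 338
-12*(9+ 5) = -168
sum = 110
Area = |110|/2 = 55.0000

55.0000 sq units


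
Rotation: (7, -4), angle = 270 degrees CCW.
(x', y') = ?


cos(270) = 0, sin(270) = -1
x' = 7*0 + 4*(-1) = -4
y' = 7*(-1) - 4*0 = -7

(-4, -7)


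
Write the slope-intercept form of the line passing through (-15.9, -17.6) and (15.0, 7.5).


m = (25.1)/(30.9) = 0.8123
b = y1 - m*x1 = -17.6 - (25.1*(-15.9))/(30.9) = -17.6 + 12.9155 = -4.6845

y = 0.8123x - 4.6845


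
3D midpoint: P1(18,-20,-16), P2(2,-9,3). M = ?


Mx = (18+2)/2 = 10.0000
My = (-20- 9)/2 = -14.5000
Mz = (-16+3)/2 = -6.5000

M = (10.0000, -14.5000, -6.5000)


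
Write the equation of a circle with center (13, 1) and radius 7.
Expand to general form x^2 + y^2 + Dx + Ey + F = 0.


(x-13)^2 + (y-1)^2 = 7^2
D = -2h = -26, E = -2k = -2
F = h^2+k^2-r^2 = 169+1-49 = 121

x^2 + y^2 - 26x - 2y + 121 = 0


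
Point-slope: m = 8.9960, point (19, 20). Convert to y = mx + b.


y - 20 = 8.9960(x - 19)
y = 8.9960x + 20 - 8.9960*19
y = 8.9960x - 150.9240

y = 8.9960x - 150.9240


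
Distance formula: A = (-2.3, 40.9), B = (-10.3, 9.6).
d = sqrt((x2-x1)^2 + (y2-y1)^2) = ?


dx = -10.3 + 2.3 = -8.0
dy = 9.6 - 40.9 = -31.3
d = sqrt(64.0 + 979.69) = sqrt(1043.69) = 32.3062

32.3062


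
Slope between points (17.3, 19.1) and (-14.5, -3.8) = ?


dy = -3.8 - 19.1 = -22.9
dx = -14.5 - 17.3 = -31.8
m = -22.9/(-31.8) = 0.7201

m = 0.7201
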